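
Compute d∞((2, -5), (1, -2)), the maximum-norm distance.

max(|x_i - y_i|) = max(|2 - 1|, |-5 - (-2)|) = max(1, 3) = 3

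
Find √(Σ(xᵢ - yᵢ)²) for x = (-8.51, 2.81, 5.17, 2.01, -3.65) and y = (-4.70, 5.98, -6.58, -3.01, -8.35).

√(Σ(x_i - y_i)²) = √((-8.51 - (-4.7))² + (2.81 - 5.98)² + (5.17 - (-6.58))² + (2.01 - (-3.01))² + (-3.65 - (-8.35))²)
= √((-3.81)² + (-3.17)² + 11.75² + 5.02² + 4.7²) = √(14.5161 + 10.0489 + 138.0625 + 25.2004 + 22.09) = √209.9179 ≈ 14.4885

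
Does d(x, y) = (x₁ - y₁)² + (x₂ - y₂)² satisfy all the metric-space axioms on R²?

No. The squared Euclidean distance fails the triangle inequality. Counterexample: x = (0, 0), y = (5, 5), z = (10, 10). d(x,z) = 10² + 10² = 200, but d(x,y) + d(y,z) = (5² + 5²) + (5² + 5²) = 50 + 50 = 100. Since 200 > 100, the triangle inequality is violated. (Note: √d, the ordinary Euclidean distance, IS a metric.)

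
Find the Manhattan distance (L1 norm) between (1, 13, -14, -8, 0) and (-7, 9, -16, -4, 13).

Σ|x_i - y_i| = |1 - (-7)| + |13 - 9| + |-14 - (-16)| + |-8 - (-4)| + |0 - 13| = 8 + 4 + 2 + 4 + 13 = 31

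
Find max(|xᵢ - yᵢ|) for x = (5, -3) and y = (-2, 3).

max(|x_i - y_i|) = max(|5 - (-2)|, |-3 - 3|) = max(7, 6) = 7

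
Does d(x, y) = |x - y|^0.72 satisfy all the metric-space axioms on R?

Yes. With 0 < p = 0.72 ≤ 1, d(x,y) = |x-y|^0.72 is a metric on R. Non-negativity and symmetry are immediate; |x-y|^0.72 = 0 ⟺ |x-y| = 0 ⟺ x = y. For the triangle inequality, the function t ↦ t^0.72 is subadditive on [0,∞) when p ≤ 1, so |x-z|^0.72 ≤ (|x-y| + |y-z|)^0.72 ≤ |x-y|^0.72 + |y-z|^0.72.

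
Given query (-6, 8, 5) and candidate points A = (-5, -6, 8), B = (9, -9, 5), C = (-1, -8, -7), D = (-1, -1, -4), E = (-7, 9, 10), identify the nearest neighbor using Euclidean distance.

Distances: d(A) ≈ 14.3527, d(B) ≈ 22.6716, d(C) ≈ 20.6155, d(D) ≈ 13.6748, d(E) ≈ 5.1962. Nearest: E = (-7, 9, 10) with distance 5.1962.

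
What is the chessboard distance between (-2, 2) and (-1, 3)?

max(|x_i - y_i|) = max(|-2 - (-1)|, |2 - 3|) = max(1, 1) = 1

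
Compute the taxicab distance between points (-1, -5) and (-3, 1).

Σ|x_i - y_i| = |-1 - (-3)| + |-5 - 1| = 2 + 6 = 8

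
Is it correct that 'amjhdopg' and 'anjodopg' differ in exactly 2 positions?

Differing positions: 2, 4. Hamming distance = 2, so the claim is true.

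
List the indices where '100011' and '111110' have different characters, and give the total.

Differing positions: 2, 3, 4, 6. Hamming distance = 4.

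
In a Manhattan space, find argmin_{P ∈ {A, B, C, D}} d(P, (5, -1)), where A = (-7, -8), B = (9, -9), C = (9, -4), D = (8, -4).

Distances: d(A) = 19, d(B) = 12, d(C) = 7, d(D) = 6. Nearest: D = (8, -4) with distance 6.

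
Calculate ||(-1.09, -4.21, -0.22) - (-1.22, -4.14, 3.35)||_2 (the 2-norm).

(Σ|x_i - y_i|^2)^(1/2) = (|-1.09 - (-1.22)|^2 + |-4.21 - (-4.14)|^2 + |-0.22 - 3.35|^2)^(1/2)
= (0.13^2 + 0.07^2 + 3.57^2)^(1/2) = (0.0169 + 0.0049 + 12.7449)^(1/2) = (12.7667)^(1/2) ≈ 3.5731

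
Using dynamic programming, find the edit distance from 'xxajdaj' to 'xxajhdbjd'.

Let D[i][j] be the edit distance between the first i characters of 'xxajdaj' and the first j characters of 'xxajhdbjd', with D[i][0] = i, D[0][j] = j, and D[i][j] = D[i-1][j-1] if the characters match, else 1 + min(D[i-1][j], D[i][j-1], D[i-1][j-1]). Filling the table (rows: prefixes of 'xxajdaj', columns: prefixes of 'xxajhdbjd'):
     ε  x  x  a  j  h  d  b  j  d
  ε  0  1  2  3  4  5  6  7  8  9
  x  1  0  1  2  3  4  5  6  7  8
  x  2  1  0  1  2  3  4  5  6  7
  a  3  2  1  0  1  2  3  4  5  6
  j  4  3  2  1  0  1  2  3  4  5
  d  5  4  3  2  1  1  1  2  3  4
  a  6  5  4  3  2  2  2  2  3  4
  j  7  6  5  4  3  3  3  3  2  3
The bottom-right entry gives D[7][9] = 3, so no sequence of fewer than 3 edits works. Backtracking through the table gives one optimal edit sequence (3 edits):
  xxajdaj → xxajhdaj (ins h @5)
  xxajhdaj → xxajhdbj (sub a→b @7)
  xxajhdbj → xxajhdbjd (ins d @9)
Edit distance = 3.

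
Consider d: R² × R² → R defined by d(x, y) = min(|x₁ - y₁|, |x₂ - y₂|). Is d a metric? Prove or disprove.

No. d fails identity of indiscernibles: take x = (-4, 0) and y = (-4, 7). Then d(x,y) = min(|-4 - (-4)|, |0 - 7|) = min(0, 7) = 0, yet x ≠ y.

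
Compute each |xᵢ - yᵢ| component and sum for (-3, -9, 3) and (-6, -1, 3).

Σ|x_i - y_i| = |-3 - (-6)| + |-9 - (-1)| + |3 - 3| = 3 + 8 + 0 = 11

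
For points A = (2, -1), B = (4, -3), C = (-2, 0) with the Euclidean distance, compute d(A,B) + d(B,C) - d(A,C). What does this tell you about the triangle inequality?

d(A,B) = √(2² + 2²) = √8 ≈ 2.8284, d(B,C) = √(6² + 3²) = √45 ≈ 6.7082, d(A,C) = √(4² + 1²) = √17 ≈ 4.1231.
d(A,B) + d(B,C) - d(A,C) = 2.8284 + 6.7082 - 4.1231 = 9.5366 - 4.1231 = 5.4135 (to 4 decimal places). This is ≥ 0, so the triangle inequality holds for these points.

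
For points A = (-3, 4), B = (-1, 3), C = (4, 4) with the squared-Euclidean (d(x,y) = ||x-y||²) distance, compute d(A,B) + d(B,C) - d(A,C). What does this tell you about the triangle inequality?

d(A,B) = 2² + 1² = 5, d(B,C) = 5² + 1² = 26, d(A,C) = 7² + 0² = 49.
d(A,B) + d(B,C) - d(A,C) = 5 + 26 - 49 = 31 - 49 = -18. This is < 0, so the triangle inequality FAILS for these points (squared-Euclidean is not a metric).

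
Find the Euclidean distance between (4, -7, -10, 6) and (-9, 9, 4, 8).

√(Σ(x_i - y_i)²) = √((4 - (-9))² + (-7 - 9)² + (-10 - 4)² + (6 - 8)²)
= √(13² + (-16)² + (-14)² + (-2)²) = √(169 + 256 + 196 + 4) = √625 = 25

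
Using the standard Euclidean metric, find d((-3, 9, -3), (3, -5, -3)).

√(Σ(x_i - y_i)²) = √((-3 - 3)² + (9 - (-5))² + (-3 - (-3))²)
= √((-6)² + 14² + 0²) = √(36 + 196 + 0) = √232 ≈ 15.2315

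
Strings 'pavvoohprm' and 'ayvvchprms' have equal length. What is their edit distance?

Let D[i][j] be the edit distance between the first i characters of 'pavvoohprm' and the first j characters of 'ayvvchprms', with D[i][0] = i, D[0][j] = j, and D[i][j] = D[i-1][j-1] if the characters match, else 1 + min(D[i-1][j], D[i][j-1], D[i-1][j-1]). Filling the table (rows: prefixes of 'pavvoohprm', columns: prefixes of 'ayvvchprms'):
     ε  a  y  v  v  c  h  p  r  m  s
  ε  0  1  2  3  4  5  6  7  8  9 10
  p  1  1  2  3  4  5  6  6  7  8  9
  a  2  1  2  3  4  5  6  7  7  8  9
  v  3  2  2  2  3  4  5  6  7  8  9
  v  4  3  3  2  2  3  4  5  6  7  8
  o  5  4  4  3  3  3  4  5  6  7  8
  o  6  5  5  4  4  4  4  5  6  7  8
  h  7  6  6  5  5  5  4  5  6  7  8
  p  8  7  7  6  6  6  5  4  5  6  7
  r  9  8  8  7  7  7  6  5  4  5  6
  m 10  9  9  8  8  8  7  6  5  4  5
The bottom-right entry gives D[10][10] = 5, so no sequence of fewer than 5 edits works. Backtracking through the table gives one optimal edit sequence (5 edits):
  pavvoohprm → avvoohprm (del p @1)
  avvoohprm → ayvoohprm (sub v→y @2)
  ayvoohprm → ayvvohprm (sub o→v @4)
  ayvvohprm → ayvvchprm (sub o→c @5)
  ayvvchprm → ayvvchprms (ins s @10)
Edit distance = 5.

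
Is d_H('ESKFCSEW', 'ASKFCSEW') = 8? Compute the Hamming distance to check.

Differing positions: 1. Hamming distance = 1, so the claim that d_H = 8 is false.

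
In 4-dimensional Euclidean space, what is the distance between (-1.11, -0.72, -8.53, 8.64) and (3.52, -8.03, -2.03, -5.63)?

√(Σ(x_i - y_i)²) = √((-1.11 - 3.52)² + (-0.72 - (-8.03))² + (-8.53 - (-2.03))² + (8.64 - (-5.63))²)
= √((-4.63)² + 7.31² + (-6.5)² + 14.27²) = √(21.4369 + 53.4361 + 42.25 + 203.6329) = √320.7559 ≈ 17.9097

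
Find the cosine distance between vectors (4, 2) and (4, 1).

With u = (4, 2), v = (4, 1):
u·v = 4·4 + 2·1 = 16 + 2 = 18.
|u| = √(4² + 2²) = √20, |v| = √(4² + 1²) = √17, so |u||v| = √(20·17) = √340.
cos θ = (u·v)/(|u||v|) = 18/√340 ≈ 0.9762
Cosine distance = 1 - cos θ ≈ 1 - 0.9762 = 0.0238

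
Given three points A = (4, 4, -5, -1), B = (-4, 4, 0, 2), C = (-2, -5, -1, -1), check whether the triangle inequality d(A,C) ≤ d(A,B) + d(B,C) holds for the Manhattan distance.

d(A,B) = 8 + 0 + 5 + 3 = 16, d(B,C) = 2 + 9 + 1 + 3 = 15, d(A,C) = 6 + 9 + 4 + 0 = 19.
d(A,C) = 19 ≤ 16 + 15 = 31. Triangle inequality is satisfied.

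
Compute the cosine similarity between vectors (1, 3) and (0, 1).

With u = (1, 3), v = (0, 1):
u·v = 1·0 + 3·1 = 0 + 3 = 3.
|u| = √(1² + 3²) = √10, |v| = √(0² + 1²) = √1, so |u||v| = √(10·1) = √10.
cos θ = (u·v)/(|u||v|) = 3/√10 ≈ 0.9487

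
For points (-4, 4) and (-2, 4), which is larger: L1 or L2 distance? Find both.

L1 = |-4 - (-2)| + |4 - 4| = 2 + 0 = 2
L2 = √(2² + 0²) = √4 = 2
L1 ≥ L2 always (equality iff movement is along one axis); L1 = L2 here (movement is along a single axis).
Ratio L1/L2 = 2/2 = 1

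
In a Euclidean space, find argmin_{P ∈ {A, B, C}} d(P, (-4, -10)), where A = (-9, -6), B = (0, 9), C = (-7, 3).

Distances: d(A) ≈ 6.4031, d(B) ≈ 19.4165, d(C) ≈ 13.3417. Nearest: A = (-9, -6) with distance 6.4031.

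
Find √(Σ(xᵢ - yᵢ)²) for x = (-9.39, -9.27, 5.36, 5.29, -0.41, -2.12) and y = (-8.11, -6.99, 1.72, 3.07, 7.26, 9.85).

√(Σ(x_i - y_i)²) = √((-9.39 - (-8.11))² + (-9.27 - (-6.99))² + (5.36 - 1.72)² + (5.29 - 3.07)² + (-0.41 - 7.26)² + (-2.12 - 9.85)²)
= √((-1.28)² + (-2.28)² + 3.64² + 2.22² + (-7.67)² + (-11.97)²) = √(1.6384 + 5.1984 + 13.2496 + 4.9284 + 58.8289 + 143.2809) = √227.1246 ≈ 15.0707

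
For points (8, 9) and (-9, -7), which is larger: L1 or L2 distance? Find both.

L1 = |8 - (-9)| + |9 - (-7)| = 17 + 16 = 33
L2 = √(17² + 16²) = √545 ≈ 23.3452
L1 ≥ L2 always (equality iff movement is along one axis); L1 > L2 here.
Ratio L1/L2 = 33/√545 ≈ 1.4136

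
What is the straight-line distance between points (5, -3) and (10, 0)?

√(Σ(x_i - y_i)²) = √((5 - 10)² + (-3 - 0)²)
= √((-5)² + (-3)²) = √(25 + 9) = √34 ≈ 5.831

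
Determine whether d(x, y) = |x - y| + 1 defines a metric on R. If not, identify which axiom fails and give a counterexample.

No. d fails identity of indiscernibles (specifically d(x,x) = 0): d(-8, -8) = |-8 - (-8)| + 1 = 0 + 1 = 1 ≠ 0.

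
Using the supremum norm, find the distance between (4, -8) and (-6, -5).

max(|x_i - y_i|) = max(|4 - (-6)|, |-8 - (-5)|) = max(10, 3) = 10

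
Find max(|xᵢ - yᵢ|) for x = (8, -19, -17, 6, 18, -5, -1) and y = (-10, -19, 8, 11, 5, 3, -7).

max(|x_i - y_i|) = max(|8 - (-10)|, |-19 - (-19)|, |-17 - 8|, |6 - 11|, |18 - 5|, |-5 - 3|, |-1 - (-7)|) = max(18, 0, 25, 5, 13, 8, 6) = 25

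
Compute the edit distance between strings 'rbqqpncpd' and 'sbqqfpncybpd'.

Let D[i][j] be the edit distance between the first i characters of 'rbqqpncpd' and the first j characters of 'sbqqfpncybpd', with D[i][0] = i, D[0][j] = j, and D[i][j] = D[i-1][j-1] if the characters match, else 1 + min(D[i-1][j], D[i][j-1], D[i-1][j-1]). Filling the table (rows: prefixes of 'rbqqpncpd', columns: prefixes of 'sbqqfpncybpd'):
     ε  s  b  q  q  f  p  n  c  y  b  p  d
  ε  0  1  2  3  4  5  6  7  8  9 10 11 12
  r  1  1  2  3  4  5  6  7  8  9 10 11 12
  b  2  2  1  2  3  4  5  6  7  8  9 10 11
  q  3  3  2  1  2  3  4  5  6  7  8  9 10
  q  4  4  3  2  1  2  3  4  5  6  7  8  9
  p  5  5  4  3  2  2  2  3  4  5  6  7  8
  n  6  6  5  4  3  3  3  2  3  4  5  6  7
  c  7  7  6  5  4  4  4  3  2  3  4  5  6
  p  8  8  7  6  5  5  4  4  3  3  4  4  5
  d  9  9  8  7  6  6  5  5  4  4  4  5  4
The bottom-right entry gives D[9][12] = 4, so no sequence of fewer than 4 edits works. Backtracking through the table gives one optimal edit sequence (4 edits):
  rbqqpncpd → sbqqpncpd (sub r→s @1)
  sbqqpncpd → sbqqfpncpd (ins f @5)
  sbqqfpncpd → sbqqfpncypd (ins y @9)
  sbqqfpncypd → sbqqfpncybpd (ins b @10)
Edit distance = 4.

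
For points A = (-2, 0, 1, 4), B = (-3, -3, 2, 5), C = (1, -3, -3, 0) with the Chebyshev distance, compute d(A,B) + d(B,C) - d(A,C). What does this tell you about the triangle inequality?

d(A,B) = max(1, 3, 1, 1) = 3, d(B,C) = max(4, 0, 5, 5) = 5, d(A,C) = max(3, 3, 4, 4) = 4.
d(A,B) + d(B,C) - d(A,C) = 3 + 5 - 4 = 8 - 4 = 4. This is ≥ 0, so the triangle inequality holds for these points.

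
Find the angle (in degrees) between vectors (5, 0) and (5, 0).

With u = (5, 0), v = (5, 0):
u·v = 5·5 + 0·0 = 25 + 0 = 25.
|u| = √(5² + 0²) = √25, |v| = √(5² + 0²) = √25, so |u||v| = √(25·25) = √625 = 25.
cos θ = (u·v)/(|u||v|) = 25/25 = 1 (the vectors are parallel, pointing the same way)
θ = arccos(1) = 0°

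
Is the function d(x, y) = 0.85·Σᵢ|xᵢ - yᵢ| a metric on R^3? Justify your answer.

Yes. The L1 (Manhattan) norm induces a metric on R^3, and multiplying a metric by a positive constant 0.85 > 0 preserves all four axioms: non-negativity (0.85·||x-y|| ≥ 0), identity (0.85·||x-y|| = 0 ⟺ ||x-y|| = 0 ⟺ x = y), symmetry (||x-y|| = ||y-x||), and the triangle inequality (0.85·||x-z|| ≤ 0.85·||x-y|| + 0.85·||y-z||). So d is a metric.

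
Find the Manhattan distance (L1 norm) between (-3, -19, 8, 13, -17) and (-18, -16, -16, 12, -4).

Σ|x_i - y_i| = |-3 - (-18)| + |-19 - (-16)| + |8 - (-16)| + |13 - 12| + |-17 - (-4)| = 15 + 3 + 24 + 1 + 13 = 56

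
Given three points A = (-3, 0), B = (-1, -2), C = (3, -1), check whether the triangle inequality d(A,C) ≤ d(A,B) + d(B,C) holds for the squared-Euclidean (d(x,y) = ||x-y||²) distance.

d(A,B) = 2² + 2² = 8, d(B,C) = 4² + 1² = 17, d(A,C) = 6² + 1² = 37.
d(A,C) = 37 > 8 + 17 = 25. Triangle inequality is VIOLATED. (Squared-Euclidean is not a metric — this is a counterexample.)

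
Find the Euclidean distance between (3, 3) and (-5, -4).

√(Σ(x_i - y_i)²) = √((3 - (-5))² + (3 - (-4))²)
= √(8² + 7²) = √(64 + 49) = √113 ≈ 10.6301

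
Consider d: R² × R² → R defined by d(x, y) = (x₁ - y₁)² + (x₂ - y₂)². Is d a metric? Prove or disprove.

No. The squared Euclidean distance fails the triangle inequality. Counterexample: x = (0, 0), y = (1, 3), z = (2, 6). d(x,z) = 2² + 6² = 40, but d(x,y) + d(y,z) = (1² + 3²) + (1² + 3²) = 10 + 10 = 20. Since 40 > 20, the triangle inequality is violated. (Note: √d, the ordinary Euclidean distance, IS a metric.)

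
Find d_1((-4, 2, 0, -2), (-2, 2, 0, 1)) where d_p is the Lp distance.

Σ|x_i - y_i| = |-4 - (-2)| + |2 - 2| + |0 - 0| + |-2 - 1| = 2 + 0 + 0 + 3 = 5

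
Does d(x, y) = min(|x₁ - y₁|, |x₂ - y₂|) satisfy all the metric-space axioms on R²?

No. d fails identity of indiscernibles: take x = (5, 0) and y = (5, 4). Then d(x,y) = min(|5 - 5|, |0 - 4|) = min(0, 4) = 0, yet x ≠ y.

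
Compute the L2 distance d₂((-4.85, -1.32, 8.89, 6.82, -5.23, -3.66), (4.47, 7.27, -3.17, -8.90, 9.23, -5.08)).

√(Σ(x_i - y_i)²) = √((-4.85 - 4.47)² + (-1.32 - 7.27)² + (8.89 - (-3.17))² + (6.82 - (-8.9))² + (-5.23 - 9.23)² + (-3.66 - (-5.08))²)
= √((-9.32)² + (-8.59)² + 12.06² + 15.72² + (-14.46)² + 1.42²) = √(86.8624 + 73.7881 + 145.4436 + 247.1184 + 209.0916 + 2.0164) = √764.3205 ≈ 27.6463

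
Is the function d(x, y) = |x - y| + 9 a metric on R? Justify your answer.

No. d fails identity of indiscernibles (specifically d(x,x) = 0): d(-7, -7) = |-7 - (-7)| + 9 = 0 + 9 = 9 ≠ 0.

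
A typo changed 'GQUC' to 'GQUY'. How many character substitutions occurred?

Differing positions: 4. Hamming distance = 1.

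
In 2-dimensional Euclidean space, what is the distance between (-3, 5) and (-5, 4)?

√(Σ(x_i - y_i)²) = √((-3 - (-5))² + (5 - 4)²)
= √(2² + 1²) = √(4 + 1) = √5 ≈ 2.2361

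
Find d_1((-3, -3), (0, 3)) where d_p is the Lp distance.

Σ|x_i - y_i| = |-3 - 0| + |-3 - 3| = 3 + 6 = 9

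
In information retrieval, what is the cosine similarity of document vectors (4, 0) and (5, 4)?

With u = (4, 0), v = (5, 4):
u·v = 4·5 + 0·4 = 20 + 0 = 20.
|u| = √(4² + 0²) = √16, |v| = √(5² + 4²) = √41, so |u||v| = √(16·41) = √656.
cos θ = (u·v)/(|u||v|) = 20/√656 ≈ 0.7809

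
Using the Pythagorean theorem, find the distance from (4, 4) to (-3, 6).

√(Σ(x_i - y_i)²) = √((4 - (-3))² + (4 - 6)²)
= √(7² + (-2)²) = √(49 + 4) = √53 ≈ 7.2801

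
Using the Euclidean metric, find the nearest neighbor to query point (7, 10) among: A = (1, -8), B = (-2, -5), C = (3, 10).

Distances: d(A) ≈ 18.9737, d(B) ≈ 17.4929, d(C) = 4. Nearest: C = (3, 10) with distance 4.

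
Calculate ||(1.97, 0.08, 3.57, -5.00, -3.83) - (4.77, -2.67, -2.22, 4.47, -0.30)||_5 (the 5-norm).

(Σ|x_i - y_i|^5)^(1/5) = (|1.97 - 4.77|^5 + |0.08 - (-2.67)|^5 + |3.57 - (-2.22)|^5 + |-5 - 4.47|^5 + |-3.83 - (-0.3)|^5)^(1/5)
= (2.8^5 + 2.75^5 + 5.79^5 + 9.47^5 + 3.53^5)^(1/5) ≈ (172.1037 + 157.2764 + 6507.18 + 76164.0264 + 548.1173)^(1/5) = (83548.7038)^(1/5) ≈ 9.6469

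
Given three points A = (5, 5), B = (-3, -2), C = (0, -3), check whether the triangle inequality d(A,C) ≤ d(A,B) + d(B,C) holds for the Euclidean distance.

d(A,B) = √(8² + 7²) = √113 ≈ 10.6301, d(B,C) = √(3² + 1²) = √10 ≈ 3.1623, d(A,C) = √(5² + 8²) = √89 ≈ 9.434.
d(A,C) ≈ 9.434 ≤ 10.6301 + 3.1623 = 13.7924. Triangle inequality is satisfied.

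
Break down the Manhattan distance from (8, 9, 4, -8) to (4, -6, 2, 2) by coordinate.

Σ|x_i - y_i| = |8 - 4| + |9 - (-6)| + |4 - 2| + |-8 - 2| = 4 + 15 + 2 + 10 = 31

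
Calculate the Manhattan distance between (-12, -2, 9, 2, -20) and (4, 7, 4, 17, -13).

Σ|x_i - y_i| = |-12 - 4| + |-2 - 7| + |9 - 4| + |2 - 17| + |-20 - (-13)| = 16 + 9 + 5 + 15 + 7 = 52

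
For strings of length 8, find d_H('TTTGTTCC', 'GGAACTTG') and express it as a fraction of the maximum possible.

Differing positions: 1, 2, 3, 4, 5, 7, 8. Hamming distance = 7. The maximum possible Hamming distance for length-8 strings is 8, so d_H/8 = 7/8 = 0.875.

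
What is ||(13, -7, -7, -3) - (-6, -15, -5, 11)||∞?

max(|x_i - y_i|) = max(|13 - (-6)|, |-7 - (-15)|, |-7 - (-5)|, |-3 - 11|) = max(19, 8, 2, 14) = 19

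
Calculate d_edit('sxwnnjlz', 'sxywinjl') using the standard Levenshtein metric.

Let D[i][j] be the edit distance between the first i characters of 'sxwnnjlz' and the first j characters of 'sxywinjl', with D[i][0] = i, D[0][j] = j, and D[i][j] = D[i-1][j-1] if the characters match, else 1 + min(D[i-1][j], D[i][j-1], D[i-1][j-1]). Filling the table (rows: prefixes of 'sxwnnjlz', columns: prefixes of 'sxywinjl'):
     ε  s  x  y  w  i  n  j  l
  ε  0  1  2  3  4  5  6  7  8
  s  1  0  1  2  3  4  5  6  7
  x  2  1  0  1  2  3  4  5  6
  w  3  2  1  1  1  2  3  4  5
  n  4  3  2  2  2  2  2  3  4
  n  5  4  3  3  3  3  2  3  4
  j  6  5  4  4  4  4  3  2  3
  l  7  6  5  5  5  5  4  3  2
  z  8  7  6  6  6  6  5  4  3
The bottom-right entry gives D[8][8] = 3, so no sequence of fewer than 3 edits works. Backtracking through the table gives one optimal edit sequence (3 edits):
  sxwnnjlz → sxywnnjlz (ins y @3)
  sxywnnjlz → sxywinjlz (sub n→i @5)
  sxywinjlz → sxywinjl (del z @9)
Edit distance = 3.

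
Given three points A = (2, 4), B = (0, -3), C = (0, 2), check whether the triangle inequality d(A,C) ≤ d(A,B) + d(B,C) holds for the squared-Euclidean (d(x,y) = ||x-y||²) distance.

d(A,B) = 2² + 7² = 53, d(B,C) = 0² + 5² = 25, d(A,C) = 2² + 2² = 8.
d(A,C) = 8 ≤ 53 + 25 = 78. Triangle inequality is satisfied.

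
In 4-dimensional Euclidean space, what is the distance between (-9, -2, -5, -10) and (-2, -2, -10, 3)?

√(Σ(x_i - y_i)²) = √((-9 - (-2))² + (-2 - (-2))² + (-5 - (-10))² + (-10 - 3)²)
= √((-7)² + 0² + 5² + (-13)²) = √(49 + 0 + 25 + 169) = √243 ≈ 15.5885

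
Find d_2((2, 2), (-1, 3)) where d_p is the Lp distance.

(Σ|x_i - y_i|^2)^(1/2) = (|2 - (-1)|^2 + |2 - 3|^2)^(1/2)
= (3^2 + 1^2)^(1/2) = (9 + 1)^(1/2) = (10)^(1/2) ≈ 3.1623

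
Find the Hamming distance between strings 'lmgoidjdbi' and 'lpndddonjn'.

Differing positions: 2, 3, 4, 5, 7, 8, 9, 10. Hamming distance = 8.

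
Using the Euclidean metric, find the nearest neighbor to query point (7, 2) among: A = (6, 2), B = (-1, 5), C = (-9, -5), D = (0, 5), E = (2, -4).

Distances: d(A) = 1, d(B) ≈ 8.544, d(C) ≈ 17.4642, d(D) ≈ 7.6158, d(E) ≈ 7.8102. Nearest: A = (6, 2) with distance 1.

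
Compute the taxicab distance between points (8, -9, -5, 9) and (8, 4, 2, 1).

Σ|x_i - y_i| = |8 - 8| + |-9 - 4| + |-5 - 2| + |9 - 1| = 0 + 13 + 7 + 8 = 28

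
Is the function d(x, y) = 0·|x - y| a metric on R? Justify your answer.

No. With c = 0, d(x,y) = 0 for all x, y. This fails identity of indiscernibles: d(9, 13) = 0 but 9 ≠ 13.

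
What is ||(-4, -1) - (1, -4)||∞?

max(|x_i - y_i|) = max(|-4 - 1|, |-1 - (-4)|) = max(5, 3) = 5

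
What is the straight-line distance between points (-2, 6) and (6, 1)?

√(Σ(x_i - y_i)²) = √((-2 - 6)² + (6 - 1)²)
= √((-8)² + 5²) = √(64 + 25) = √89 ≈ 9.434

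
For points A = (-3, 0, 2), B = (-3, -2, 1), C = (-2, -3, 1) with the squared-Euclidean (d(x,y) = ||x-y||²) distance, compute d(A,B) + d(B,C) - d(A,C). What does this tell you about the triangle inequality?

d(A,B) = 0² + 2² + 1² = 5, d(B,C) = 1² + 1² + 0² = 2, d(A,C) = 1² + 3² + 1² = 11.
d(A,B) + d(B,C) - d(A,C) = 5 + 2 - 11 = 7 - 11 = -4. This is < 0, so the triangle inequality FAILS for these points (squared-Euclidean is not a metric).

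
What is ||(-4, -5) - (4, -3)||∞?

max(|x_i - y_i|) = max(|-4 - 4|, |-5 - (-3)|) = max(8, 2) = 8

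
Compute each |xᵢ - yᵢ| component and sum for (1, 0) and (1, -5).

Σ|x_i - y_i| = |1 - 1| + |0 - (-5)| = 0 + 5 = 5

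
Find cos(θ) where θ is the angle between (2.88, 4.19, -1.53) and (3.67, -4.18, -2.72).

With u = (2.88, 4.19, -1.53), v = (3.67, -4.18, -2.72):
u·v = 2.88·3.67 + 4.19·(-4.18) + (-1.53)·(-2.72) = 10.5696 + (-17.5142) + 4.1616 = -2.783.
|u| = √(2.88² + 4.19² + (-1.53)²) = √(8.2944 + 17.5561 + 2.3409) = √28.1914, |v| = √(3.67² + (-4.18)² + (-2.72)²) = √(13.4689 + 17.4724 + 7.3984) = √38.3397.
cos θ = (u·v)/(|u||v|) = -2.783/(√28.1914·√38.3397) ≈ -0.0847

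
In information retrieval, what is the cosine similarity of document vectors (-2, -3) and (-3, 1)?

With u = (-2, -3), v = (-3, 1):
u·v = (-2)·(-3) + (-3)·1 = 6 + (-3) = 3.
|u| = √((-2)² + (-3)²) = √13, |v| = √((-3)² + 1²) = √10, so |u||v| = √(13·10) = √130.
cos θ = (u·v)/(|u||v|) = 3/√130 ≈ 0.2631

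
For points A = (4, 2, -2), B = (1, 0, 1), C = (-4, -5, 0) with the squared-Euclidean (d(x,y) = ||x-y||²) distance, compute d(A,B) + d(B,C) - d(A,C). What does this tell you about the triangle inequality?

d(A,B) = 3² + 2² + 3² = 22, d(B,C) = 5² + 5² + 1² = 51, d(A,C) = 8² + 7² + 2² = 117.
d(A,B) + d(B,C) - d(A,C) = 22 + 51 - 117 = 73 - 117 = -44. This is < 0, so the triangle inequality FAILS for these points (squared-Euclidean is not a metric).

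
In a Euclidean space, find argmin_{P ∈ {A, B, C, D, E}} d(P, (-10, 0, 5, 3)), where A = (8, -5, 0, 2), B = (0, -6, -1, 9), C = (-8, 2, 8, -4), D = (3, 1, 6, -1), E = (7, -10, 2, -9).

Distances: d(A) ≈ 19.3649, d(B) ≈ 14.4222, d(C) ≈ 8.124, d(D) ≈ 13.6748, d(E) ≈ 23.2809. Nearest: C = (-8, 2, 8, -4) with distance 8.124.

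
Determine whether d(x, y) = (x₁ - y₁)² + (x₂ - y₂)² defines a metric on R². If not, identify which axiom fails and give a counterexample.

No. The squared Euclidean distance fails the triangle inequality. Counterexample: x = (0, 0), y = (3, 2), z = (6, 4). d(x,z) = 6² + 4² = 52, but d(x,y) + d(y,z) = (3² + 2²) + (3² + 2²) = 13 + 13 = 26. Since 52 > 26, the triangle inequality is violated. (Note: √d, the ordinary Euclidean distance, IS a metric.)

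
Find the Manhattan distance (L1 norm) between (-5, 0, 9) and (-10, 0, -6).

Σ|x_i - y_i| = |-5 - (-10)| + |0 - 0| + |9 - (-6)| = 5 + 0 + 15 = 20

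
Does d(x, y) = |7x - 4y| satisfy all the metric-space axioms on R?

No. d fails symmetry: d(1, 6) = |7·1 - 4·6| = |-17| = 17, but d(6, 1) = |7·6 - 4·1| = |38| = 38. Since 17 ≠ 38, d(x,y) ≠ d(y,x) in general.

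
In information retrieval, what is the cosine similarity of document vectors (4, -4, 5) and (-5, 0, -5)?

With u = (4, -4, 5), v = (-5, 0, -5):
u·v = 4·(-5) + (-4)·0 + 5·(-5) = (-20) + 0 + (-25) = -45.
|u| = √(4² + (-4)² + 5²) = √57, |v| = √((-5)² + 0² + (-5)²) = √50, so |u||v| = √(57·50) = √2850.
cos θ = (u·v)/(|u||v|) = -45/√2850 ≈ -0.8429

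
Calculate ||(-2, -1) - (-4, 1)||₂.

√(Σ(x_i - y_i)²) = √((-2 - (-4))² + (-1 - 1)²)
= √(2² + (-2)²) = √(4 + 4) = √8 ≈ 2.8284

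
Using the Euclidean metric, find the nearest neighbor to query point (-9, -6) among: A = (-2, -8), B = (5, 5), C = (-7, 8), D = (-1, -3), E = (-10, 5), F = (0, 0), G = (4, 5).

Distances: d(A) ≈ 7.2801, d(B) ≈ 17.8045, d(C) ≈ 14.1421, d(D) ≈ 8.544, d(E) ≈ 11.0454, d(F) ≈ 10.8167, d(G) ≈ 17.0294. Nearest: A = (-2, -8) with distance 7.2801.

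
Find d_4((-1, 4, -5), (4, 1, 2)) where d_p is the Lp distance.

(Σ|x_i - y_i|^4)^(1/4) = (|-1 - 4|^4 + |4 - 1|^4 + |-5 - 2|^4)^(1/4)
= (5^4 + 3^4 + 7^4)^(1/4) = (625 + 81 + 2401)^(1/4) = (3107)^(1/4) ≈ 7.466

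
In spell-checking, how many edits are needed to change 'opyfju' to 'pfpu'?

Let D[i][j] be the edit distance between the first i characters of 'opyfju' and the first j characters of 'pfpu', with D[i][0] = i, D[0][j] = j, and D[i][j] = D[i-1][j-1] if the characters match, else 1 + min(D[i-1][j], D[i][j-1], D[i-1][j-1]). Filling the table (rows: prefixes of 'opyfju', columns: prefixes of 'pfpu'):
     ε  p  f  p  u
  ε  0  1  2  3  4
  o  1  1  2  3  4
  p  2  1  2  2  3
  y  3  2  2  3  3
  f  4  3  2  3  4
  j  5  4  3  3  4
  u  6  5  4  4  3
The bottom-right entry gives D[6][4] = 3, so no sequence of fewer than 3 edits works. Backtracking through the table gives one optimal edit sequence (3 edits):
  opyfju → pyfju (del o @1)
  pyfju → pfju (del y @2)
  pfju → pfpu (sub j→p @3)
Edit distance = 3.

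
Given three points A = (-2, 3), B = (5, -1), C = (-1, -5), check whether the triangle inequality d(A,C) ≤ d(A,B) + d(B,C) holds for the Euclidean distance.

d(A,B) = √(7² + 4²) = √65 ≈ 8.0623, d(B,C) = √(6² + 4²) = √52 ≈ 7.2111, d(A,C) = √(1² + 8²) = √65 ≈ 8.0623.
d(A,C) ≈ 8.0623 ≤ 8.0623 + 7.2111 = 15.2734. Triangle inequality is satisfied.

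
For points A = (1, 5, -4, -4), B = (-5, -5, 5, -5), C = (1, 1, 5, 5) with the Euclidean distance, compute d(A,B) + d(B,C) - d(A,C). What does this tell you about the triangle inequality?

d(A,B) = √(6² + 10² + 9² + 1²) = √218 ≈ 14.7648, d(B,C) = √(6² + 6² + 0² + 10²) = √172 ≈ 13.1149, d(A,C) = √(0² + 4² + 9² + 9²) = √178 ≈ 13.3417.
d(A,B) + d(B,C) - d(A,C) = 14.7648 + 13.1149 - 13.3417 = 27.8797 - 13.3417 = 14.538 (to 4 decimal places). This is ≥ 0, so the triangle inequality holds for these points.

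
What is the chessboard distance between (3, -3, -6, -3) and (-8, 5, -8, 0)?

max(|x_i - y_i|) = max(|3 - (-8)|, |-3 - 5|, |-6 - (-8)|, |-3 - 0|) = max(11, 8, 2, 3) = 11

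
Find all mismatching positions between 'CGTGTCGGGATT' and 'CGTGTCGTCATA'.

Differing positions: 8, 9, 12. Hamming distance = 3.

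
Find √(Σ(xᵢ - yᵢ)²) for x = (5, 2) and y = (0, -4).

√(Σ(x_i - y_i)²) = √((5 - 0)² + (2 - (-4))²)
= √(5² + 6²) = √(25 + 36) = √61 ≈ 7.8102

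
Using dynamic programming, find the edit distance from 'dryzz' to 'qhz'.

Let D[i][j] be the edit distance between the first i characters of 'dryzz' and the first j characters of 'qhz', with D[i][0] = i, D[0][j] = j, and D[i][j] = D[i-1][j-1] if the characters match, else 1 + min(D[i-1][j], D[i][j-1], D[i-1][j-1]). Filling the table (rows: prefixes of 'dryzz', columns: prefixes of 'qhz'):
     ε  q  h  z
  ε  0  1  2  3
  d  1  1  2  3
  r  2  2  2  3
  y  3  3  3  3
  z  4  4  4  3
  z  5  5  5  4
The bottom-right entry gives D[5][3] = 4, so no sequence of fewer than 4 edits works. Backtracking through the table gives one optimal edit sequence (4 edits):
  dryzz → ryzz (del d @1)
  ryzz → yzz (del r @1)
  yzz → qzz (sub y→q @1)
  qzz → qhz (sub z→h @2)
Edit distance = 4.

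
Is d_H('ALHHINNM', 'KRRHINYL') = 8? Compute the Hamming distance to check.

Differing positions: 1, 2, 3, 7, 8. Hamming distance = 5, so the claim that d_H = 8 is false.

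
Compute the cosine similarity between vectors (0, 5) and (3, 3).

With u = (0, 5), v = (3, 3):
u·v = 0·3 + 5·3 = 0 + 15 = 15.
|u| = √(0² + 5²) = √25, |v| = √(3² + 3²) = √18, so |u||v| = √(25·18) = √450.
cos θ = (u·v)/(|u||v|) = 15/√450 ≈ 0.7071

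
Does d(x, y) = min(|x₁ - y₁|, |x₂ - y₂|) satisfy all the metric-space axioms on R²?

No. d fails identity of indiscernibles: take x = (2, 0) and y = (2, 3). Then d(x,y) = min(|2 - 2|, |0 - 3|) = min(0, 3) = 0, yet x ≠ y.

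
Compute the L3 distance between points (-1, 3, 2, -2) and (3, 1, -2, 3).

(Σ|x_i - y_i|^3)^(1/3) = (|-1 - 3|^3 + |3 - 1|^3 + |2 - (-2)|^3 + |-2 - 3|^3)^(1/3)
= (4^3 + 2^3 + 4^3 + 5^3)^(1/3) = (64 + 8 + 64 + 125)^(1/3) = (261)^(1/3) ≈ 6.3907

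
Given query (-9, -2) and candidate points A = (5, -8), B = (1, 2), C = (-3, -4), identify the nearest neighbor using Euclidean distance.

Distances: d(A) ≈ 15.2315, d(B) ≈ 10.7703, d(C) ≈ 6.3246. Nearest: C = (-3, -4) with distance 6.3246.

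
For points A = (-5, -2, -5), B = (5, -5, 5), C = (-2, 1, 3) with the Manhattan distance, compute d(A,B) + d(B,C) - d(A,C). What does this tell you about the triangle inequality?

d(A,B) = 10 + 3 + 10 = 23, d(B,C) = 7 + 6 + 2 = 15, d(A,C) = 3 + 3 + 8 = 14.
d(A,B) + d(B,C) - d(A,C) = 23 + 15 - 14 = 38 - 14 = 24. This is ≥ 0, so the triangle inequality holds for these points.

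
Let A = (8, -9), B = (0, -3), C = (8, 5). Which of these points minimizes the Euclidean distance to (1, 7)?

Distances: d(A) ≈ 17.4642, d(B) ≈ 10.0499, d(C) ≈ 7.2801. Nearest: C = (8, 5) with distance 7.2801.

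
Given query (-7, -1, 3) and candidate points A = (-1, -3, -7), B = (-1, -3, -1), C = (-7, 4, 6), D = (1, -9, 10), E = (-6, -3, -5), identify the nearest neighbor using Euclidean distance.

Distances: d(A) ≈ 11.8322, d(B) ≈ 7.4833, d(C) ≈ 5.831, d(D) ≈ 13.3041, d(E) ≈ 8.3066. Nearest: C = (-7, 4, 6) with distance 5.831.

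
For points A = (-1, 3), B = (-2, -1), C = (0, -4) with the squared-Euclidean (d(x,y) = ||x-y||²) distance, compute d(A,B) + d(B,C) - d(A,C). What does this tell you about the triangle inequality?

d(A,B) = 1² + 4² = 17, d(B,C) = 2² + 3² = 13, d(A,C) = 1² + 7² = 50.
d(A,B) + d(B,C) - d(A,C) = 17 + 13 - 50 = 30 - 50 = -20. This is < 0, so the triangle inequality FAILS for these points (squared-Euclidean is not a metric).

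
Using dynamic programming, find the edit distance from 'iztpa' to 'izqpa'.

Let D[i][j] be the edit distance between the first i characters of 'iztpa' and the first j characters of 'izqpa', with D[i][0] = i, D[0][j] = j, and D[i][j] = D[i-1][j-1] if the characters match, else 1 + min(D[i-1][j], D[i][j-1], D[i-1][j-1]). Filling the table (rows: prefixes of 'iztpa', columns: prefixes of 'izqpa'):
     ε  i  z  q  p  a
  ε  0  1  2  3  4  5
  i  1  0  1  2  3  4
  z  2  1  0  1  2  3
  t  3  2  1  1  2  3
  p  4  3  2  2  1  2
  a  5  4  3  3  2  1
The bottom-right entry gives D[5][5] = 1, so no sequence of fewer than 1 edit works. Backtracking through the table gives one optimal edit sequence (1 edit):
  iztpa → izqpa (sub t→q @3)
Edit distance = 1.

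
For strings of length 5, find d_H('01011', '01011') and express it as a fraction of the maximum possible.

Differing positions: none. Hamming distance = 0. The maximum possible Hamming distance for length-5 strings is 5, so d_H/5 = 0/5 = 0.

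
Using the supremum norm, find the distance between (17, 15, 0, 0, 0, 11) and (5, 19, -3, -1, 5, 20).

max(|x_i - y_i|) = max(|17 - 5|, |15 - 19|, |0 - (-3)|, |0 - (-1)|, |0 - 5|, |11 - 20|) = max(12, 4, 3, 1, 5, 9) = 12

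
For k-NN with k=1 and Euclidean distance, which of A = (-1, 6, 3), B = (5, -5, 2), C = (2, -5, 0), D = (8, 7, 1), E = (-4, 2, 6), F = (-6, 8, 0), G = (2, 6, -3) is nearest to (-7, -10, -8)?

Distances: d(A) ≈ 20.3224, d(B) ≈ 16.4012, d(C) ≈ 13.0384, d(D) ≈ 24.3926, d(E) ≈ 18.6815, d(F) ≈ 19.7231, d(G) ≈ 19.0263. Nearest: C = (2, -5, 0) with distance 13.0384.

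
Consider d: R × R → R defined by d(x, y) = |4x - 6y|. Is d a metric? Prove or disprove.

No. d fails symmetry: d(6, 7) = |4·6 - 6·7| = |-18| = 18, but d(7, 6) = |4·7 - 6·6| = |-8| = 8. Since 18 ≠ 8, d(x,y) ≠ d(y,x) in general.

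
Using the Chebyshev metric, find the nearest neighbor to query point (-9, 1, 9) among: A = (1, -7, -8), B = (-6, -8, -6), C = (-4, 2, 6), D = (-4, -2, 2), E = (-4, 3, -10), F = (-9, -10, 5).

Distances: d(A) = 17, d(B) = 15, d(C) = 5, d(D) = 7, d(E) = 19, d(F) = 11. Nearest: C = (-4, 2, 6) with distance 5.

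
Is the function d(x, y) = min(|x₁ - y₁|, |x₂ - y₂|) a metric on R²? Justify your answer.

No. d fails identity of indiscernibles: take x = (-1, 0) and y = (-1, 4). Then d(x,y) = min(|-1 - (-1)|, |0 - 4|) = min(0, 4) = 0, yet x ≠ y.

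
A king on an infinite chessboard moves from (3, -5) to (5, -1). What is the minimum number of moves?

max(|x_i - y_i|) = max(|3 - 5|, |-5 - (-1)|) = max(2, 4) = 4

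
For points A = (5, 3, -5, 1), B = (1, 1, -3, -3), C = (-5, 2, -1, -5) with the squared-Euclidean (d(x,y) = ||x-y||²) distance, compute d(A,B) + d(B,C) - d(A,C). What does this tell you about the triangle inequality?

d(A,B) = 4² + 2² + 2² + 4² = 40, d(B,C) = 6² + 1² + 2² + 2² = 45, d(A,C) = 10² + 1² + 4² + 6² = 153.
d(A,B) + d(B,C) - d(A,C) = 40 + 45 - 153 = 85 - 153 = -68. This is < 0, so the triangle inequality FAILS for these points (squared-Euclidean is not a metric).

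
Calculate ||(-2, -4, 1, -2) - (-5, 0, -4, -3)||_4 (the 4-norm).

(Σ|x_i - y_i|^4)^(1/4) = (|-2 - (-5)|^4 + |-4 - 0|^4 + |1 - (-4)|^4 + |-2 - (-3)|^4)^(1/4)
= (3^4 + 4^4 + 5^4 + 1^4)^(1/4) = (81 + 256 + 625 + 1)^(1/4) = (963)^(1/4) ≈ 5.5707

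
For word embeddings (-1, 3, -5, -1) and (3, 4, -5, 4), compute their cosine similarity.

With u = (-1, 3, -5, -1), v = (3, 4, -5, 4):
u·v = (-1)·3 + 3·4 + (-5)·(-5) + (-1)·4 = (-3) + 12 + 25 + (-4) = 30.
|u| = √((-1)² + 3² + (-5)² + (-1)²) = √36, |v| = √(3² + 4² + (-5)² + 4²) = √66, so |u||v| = √(36·66) = √2376.
cos θ = (u·v)/(|u||v|) = 30/√2376 ≈ 0.6155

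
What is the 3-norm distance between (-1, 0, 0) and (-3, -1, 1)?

(Σ|x_i - y_i|^3)^(1/3) = (|-1 - (-3)|^3 + |0 - (-1)|^3 + |0 - 1|^3)^(1/3)
= (2^3 + 1^3 + 1^3)^(1/3) = (8 + 1 + 1)^(1/3) = (10)^(1/3) ≈ 2.1544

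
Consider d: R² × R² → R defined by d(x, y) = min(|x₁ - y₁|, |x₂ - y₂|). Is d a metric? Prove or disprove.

No. d fails identity of indiscernibles: take x = (2, 0) and y = (2, 6). Then d(x,y) = min(|2 - 2|, |0 - 6|) = min(0, 6) = 0, yet x ≠ y.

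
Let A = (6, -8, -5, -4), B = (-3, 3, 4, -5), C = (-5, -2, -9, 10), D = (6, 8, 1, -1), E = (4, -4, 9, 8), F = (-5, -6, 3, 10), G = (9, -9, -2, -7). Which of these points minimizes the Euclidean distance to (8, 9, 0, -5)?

Distances: d(A) ≈ 17.8606, d(B) ≈ 13.1529, d(C) ≈ 24.4131, d(D) ≈ 4.6904, d(E) ≈ 20.8567, d(F) ≈ 25.0599, d(G) ≈ 18.2483. Nearest: D = (6, 8, 1, -1) with distance 4.6904.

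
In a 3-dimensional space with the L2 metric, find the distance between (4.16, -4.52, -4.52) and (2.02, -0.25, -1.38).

(Σ|x_i - y_i|^2)^(1/2) = (|4.16 - 2.02|^2 + |-4.52 - (-0.25)|^2 + |-4.52 - (-1.38)|^2)^(1/2)
= (2.14^2 + 4.27^2 + 3.14^2)^(1/2) = (4.5796 + 18.2329 + 9.8596)^(1/2) = (32.6721)^(1/2) ≈ 5.716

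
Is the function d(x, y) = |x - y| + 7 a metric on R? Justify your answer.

No. d fails identity of indiscernibles (specifically d(x,x) = 0): d(8, 8) = |8 - 8| + 7 = 0 + 7 = 7 ≠ 0.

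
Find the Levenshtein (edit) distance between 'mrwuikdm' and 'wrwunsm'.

Let D[i][j] be the edit distance between the first i characters of 'mrwuikdm' and the first j characters of 'wrwunsm', with D[i][0] = i, D[0][j] = j, and D[i][j] = D[i-1][j-1] if the characters match, else 1 + min(D[i-1][j], D[i][j-1], D[i-1][j-1]). Filling the table (rows: prefixes of 'mrwuikdm', columns: prefixes of 'wrwunsm'):
     ε  w  r  w  u  n  s  m
  ε  0  1  2  3  4  5  6  7
  m  1  1  2  3  4  5  6  6
  r  2  2  1  2  3  4  5  6
  w  3  2  2  1  2  3  4  5
  u  4  3  3  2  1  2  3  4
  i  5  4  4  3  2  2  3  4
  k  6  5  5  4  3  3  3  4
  d  7  6  6  5  4  4  4  4
  m  8  7  7  6  5  5  5  4
The bottom-right entry gives D[8][7] = 4, so no sequence of fewer than 4 edits works. Backtracking through the table gives one optimal edit sequence (4 edits):
  mrwuikdm → wrwuikdm (sub m→w @1)
  wrwuikdm → wrwukdm (del i @5)
  wrwukdm → wrwundm (sub k→n @5)
  wrwundm → wrwunsm (sub d→s @6)
Edit distance = 4.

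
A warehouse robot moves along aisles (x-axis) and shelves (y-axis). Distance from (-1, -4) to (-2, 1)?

Σ|x_i - y_i| = |-1 - (-2)| + |-4 - 1| = 1 + 5 = 6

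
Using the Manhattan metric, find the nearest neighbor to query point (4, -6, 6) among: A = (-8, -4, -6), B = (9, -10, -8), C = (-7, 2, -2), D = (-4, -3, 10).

Distances: d(A) = 26, d(B) = 23, d(C) = 27, d(D) = 15. Nearest: D = (-4, -3, 10) with distance 15.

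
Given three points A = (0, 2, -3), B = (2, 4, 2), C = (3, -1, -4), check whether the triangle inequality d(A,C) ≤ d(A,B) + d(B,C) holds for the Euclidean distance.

d(A,B) = √(2² + 2² + 5²) = √33 ≈ 5.7446, d(B,C) = √(1² + 5² + 6²) = √62 ≈ 7.874, d(A,C) = √(3² + 3² + 1²) = √19 ≈ 4.3589.
d(A,C) ≈ 4.3589 ≤ 5.7446 + 7.874 = 13.6186. Triangle inequality is satisfied.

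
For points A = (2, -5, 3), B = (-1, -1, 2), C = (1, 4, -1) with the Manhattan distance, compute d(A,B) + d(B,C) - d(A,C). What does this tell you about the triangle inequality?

d(A,B) = 3 + 4 + 1 = 8, d(B,C) = 2 + 5 + 3 = 10, d(A,C) = 1 + 9 + 4 = 14.
d(A,B) + d(B,C) - d(A,C) = 8 + 10 - 14 = 18 - 14 = 4. This is ≥ 0, so the triangle inequality holds for these points.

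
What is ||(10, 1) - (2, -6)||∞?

max(|x_i - y_i|) = max(|10 - 2|, |1 - (-6)|) = max(8, 7) = 8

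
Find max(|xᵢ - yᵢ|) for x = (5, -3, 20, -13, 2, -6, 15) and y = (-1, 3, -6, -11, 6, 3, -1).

max(|x_i - y_i|) = max(|5 - (-1)|, |-3 - 3|, |20 - (-6)|, |-13 - (-11)|, |2 - 6|, |-6 - 3|, |15 - (-1)|) = max(6, 6, 26, 2, 4, 9, 16) = 26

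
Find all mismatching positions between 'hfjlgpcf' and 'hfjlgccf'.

Differing positions: 6. Hamming distance = 1.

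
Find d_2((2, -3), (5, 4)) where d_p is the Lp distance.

(Σ|x_i - y_i|^2)^(1/2) = (|2 - 5|^2 + |-3 - 4|^2)^(1/2)
= (3^2 + 7^2)^(1/2) = (9 + 49)^(1/2) = (58)^(1/2) ≈ 7.6158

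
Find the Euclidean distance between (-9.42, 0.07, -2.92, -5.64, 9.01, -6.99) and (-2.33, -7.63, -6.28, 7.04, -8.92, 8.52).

√(Σ(x_i - y_i)²) = √((-9.42 - (-2.33))² + (0.07 - (-7.63))² + (-2.92 - (-6.28))² + (-5.64 - 7.04)² + (9.01 - (-8.92))² + (-6.99 - 8.52)²)
= √((-7.09)² + 7.7² + 3.36² + (-12.68)² + 17.93² + (-15.51)²) = √(50.2681 + 59.29 + 11.2896 + 160.7824 + 321.4849 + 240.5601) = √843.6751 ≈ 29.0461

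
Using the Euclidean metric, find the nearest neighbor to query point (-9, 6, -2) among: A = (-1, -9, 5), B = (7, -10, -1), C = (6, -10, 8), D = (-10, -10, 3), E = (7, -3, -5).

Distances: d(A) ≈ 18.3848, d(B) ≈ 22.6495, d(C) ≈ 24.1039, d(D) ≈ 16.7929, d(E) ≈ 18.6011. Nearest: D = (-10, -10, 3) with distance 16.7929.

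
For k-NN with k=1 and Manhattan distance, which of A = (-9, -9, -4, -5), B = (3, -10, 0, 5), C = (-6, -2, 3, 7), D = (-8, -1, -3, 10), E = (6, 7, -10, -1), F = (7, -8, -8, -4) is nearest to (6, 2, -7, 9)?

Distances: d(A) = 43, d(B) = 26, d(C) = 28, d(D) = 22, d(E) = 18, d(F) = 25. Nearest: E = (6, 7, -10, -1) with distance 18.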